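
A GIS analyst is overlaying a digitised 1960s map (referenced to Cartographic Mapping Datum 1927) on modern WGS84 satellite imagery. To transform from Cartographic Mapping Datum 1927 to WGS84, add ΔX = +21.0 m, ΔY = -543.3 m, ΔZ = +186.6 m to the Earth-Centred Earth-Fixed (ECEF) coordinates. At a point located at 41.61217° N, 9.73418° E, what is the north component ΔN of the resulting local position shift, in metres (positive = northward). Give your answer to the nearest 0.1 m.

ΔN = 186.8 m

At φ = 41.61217°, λ = 9.73418°: sin φ = 0.664085, cos φ = 0.747657, sin λ = 0.169077, cos λ = 0.985603.
ΔN = −sin φ cos λ·ΔX − sin φ sin λ·ΔY + cos φ·ΔZ = −(0.664085)(0.985603)(21.0) − (0.664085)(0.169077)(-543.3) + (0.747657)(186.6) = 186.77 m.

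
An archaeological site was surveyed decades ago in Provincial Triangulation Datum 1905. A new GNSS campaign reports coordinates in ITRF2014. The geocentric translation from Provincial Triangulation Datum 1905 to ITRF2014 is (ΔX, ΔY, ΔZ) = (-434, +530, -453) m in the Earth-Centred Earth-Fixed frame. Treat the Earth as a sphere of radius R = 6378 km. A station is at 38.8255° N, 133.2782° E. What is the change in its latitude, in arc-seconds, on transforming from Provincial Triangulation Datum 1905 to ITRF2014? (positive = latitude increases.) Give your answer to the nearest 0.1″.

Δφ = -25.3″

sin φ = 0.626951, cos φ = 0.779059, sin λ = 0.728034, cos λ = -0.685541.
North component: ΔN = −sin φ cos λ·ΔX − sin φ sin λ·ΔY + cos φ·ΔZ = −(0.626951)(-0.685541)(-434) − (0.626951)(0.728034)(530) + (0.779059)(-453) = -781.36 m.
1° of latitude spans πR/180 = 111317 m, so Δφ = -781.36 / 111317 × 3600 = -25.269″.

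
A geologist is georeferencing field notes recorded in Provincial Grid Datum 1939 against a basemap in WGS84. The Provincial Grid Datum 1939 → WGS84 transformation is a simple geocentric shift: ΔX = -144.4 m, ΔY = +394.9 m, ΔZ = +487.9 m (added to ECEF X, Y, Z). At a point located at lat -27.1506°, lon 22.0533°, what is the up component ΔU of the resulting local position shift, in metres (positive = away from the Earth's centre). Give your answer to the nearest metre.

ΔU = -210 m

The local up (radial) axis is (cos φ cos λ, cos φ sin λ, sin φ), giving ΔU = -119.088 + 131.935 − 222.644 = -209.80 m.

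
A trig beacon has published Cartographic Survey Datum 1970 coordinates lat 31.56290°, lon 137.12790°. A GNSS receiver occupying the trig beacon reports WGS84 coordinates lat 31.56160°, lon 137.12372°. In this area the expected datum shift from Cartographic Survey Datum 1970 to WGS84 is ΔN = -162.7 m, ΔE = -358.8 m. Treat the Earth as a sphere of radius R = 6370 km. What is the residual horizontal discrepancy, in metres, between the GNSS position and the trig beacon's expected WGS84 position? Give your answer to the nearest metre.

41 m

Observed coordinate differences: Δφ = -0.00130°, Δλ = -0.00418°.
Converting to metres (1° lat = 111177 m, cos φ = 0.852066): observed ΔN = -144.5 m, observed ΔE = -396.0 m.
Subtracting the expected shift leaves a residual of -144.5 − (-162.7) = 18.2 m north and -396.0 − (-358.8) = -37.2 m east.
Residual distance = √(18.2² + (-37.2)²) = 41.4 m.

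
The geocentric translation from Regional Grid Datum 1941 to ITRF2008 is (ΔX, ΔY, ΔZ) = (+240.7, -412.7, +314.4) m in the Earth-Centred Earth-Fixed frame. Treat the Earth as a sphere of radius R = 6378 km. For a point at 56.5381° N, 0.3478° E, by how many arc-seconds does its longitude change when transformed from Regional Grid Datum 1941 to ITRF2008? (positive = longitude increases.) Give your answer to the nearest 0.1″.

sin φ = 0.834253, cos φ = 0.551382, sin λ = 0.006070, cos λ = 0.999982.
East component: ΔE = −sin λ·ΔX + cos λ·ΔY = −(0.006070)(240.7) + (0.999982)(-412.7) = -414.15 m.
1° of latitude spans πR/180 = 111317 m; at latitude φ, 1° of longitude spans that × cos φ = 61378.3 m, so Δλ = -414.15 / 61378.3 × 3600 = -24.291″.

Δλ = -24.3″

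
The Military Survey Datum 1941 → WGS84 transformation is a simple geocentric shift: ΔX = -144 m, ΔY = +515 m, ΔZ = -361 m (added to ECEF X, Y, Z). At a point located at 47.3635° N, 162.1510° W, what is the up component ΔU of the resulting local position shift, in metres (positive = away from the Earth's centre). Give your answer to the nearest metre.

ΔU = -280 m

At φ = 47.3635°, λ = -162.1510°: sin φ = 0.735666, cos φ = 0.677345, sin λ = -0.306509, cos λ = -0.951868.
ΔU = cos φ cos λ·ΔX + cos φ sin λ·ΔY + sin φ·ΔZ = (0.677345)(-0.951868)(-144) + (0.677345)(-0.306509)(515) + (0.735666)(-361) = -279.65 m.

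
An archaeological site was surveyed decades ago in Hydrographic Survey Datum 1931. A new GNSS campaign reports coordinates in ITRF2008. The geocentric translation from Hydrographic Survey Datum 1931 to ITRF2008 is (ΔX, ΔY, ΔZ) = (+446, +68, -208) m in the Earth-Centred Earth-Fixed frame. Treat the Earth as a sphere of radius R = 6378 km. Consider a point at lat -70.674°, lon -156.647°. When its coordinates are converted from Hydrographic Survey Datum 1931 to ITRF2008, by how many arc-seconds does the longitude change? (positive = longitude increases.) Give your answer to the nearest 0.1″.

Δλ = 11.2″

sin φ = -0.943651, cos φ = 0.330943, sin λ = -0.396395, cos λ = -0.918080.
East component: ΔE = −sin λ·ΔX + cos λ·ΔY = −(-0.396395)(446) + (-0.918080)(68) = 114.36 m.
1° of latitude spans πR/180 = 111317 m; at latitude φ, 1° of longitude spans that × cos φ = 36839.6 m, so Δλ = 114.36 / 36839.6 × 3600 = 11.176″.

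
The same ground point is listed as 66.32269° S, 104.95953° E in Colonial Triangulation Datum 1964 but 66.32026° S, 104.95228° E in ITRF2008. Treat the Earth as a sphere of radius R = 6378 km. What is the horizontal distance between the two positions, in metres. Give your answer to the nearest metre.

422 m

Δφ = -66.32026° − -66.32269° = +0.00243°; Δλ = 104.95228° − 104.95953° = -0.00725°.
1° along a meridian = πR/180 = 111317 m.
ΔN = Δφ × 111317 = 270.5 m; ΔE = Δλ × 111317 × cos(-66.32269°) = -0.00725 × 111317 × 0.401585 = -324.1 m.
Distance = √(ΔE² + ΔN²) = √((-324.1)² + 270.5²) = 422.2 m.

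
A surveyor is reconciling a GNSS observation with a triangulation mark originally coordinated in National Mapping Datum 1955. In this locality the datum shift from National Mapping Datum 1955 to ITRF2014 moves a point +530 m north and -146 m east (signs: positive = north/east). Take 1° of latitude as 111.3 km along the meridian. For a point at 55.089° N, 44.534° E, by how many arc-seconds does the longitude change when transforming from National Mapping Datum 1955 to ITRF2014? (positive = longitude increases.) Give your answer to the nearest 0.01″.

At latitude 55.089°, cos φ = 0.572303.
1° of longitude at this latitude = 111.3 × cos φ = 63.70 km, so Δλ = -146.0 / 63697.4 = -0.0022921° = -8.252″.

Δλ = -8.25″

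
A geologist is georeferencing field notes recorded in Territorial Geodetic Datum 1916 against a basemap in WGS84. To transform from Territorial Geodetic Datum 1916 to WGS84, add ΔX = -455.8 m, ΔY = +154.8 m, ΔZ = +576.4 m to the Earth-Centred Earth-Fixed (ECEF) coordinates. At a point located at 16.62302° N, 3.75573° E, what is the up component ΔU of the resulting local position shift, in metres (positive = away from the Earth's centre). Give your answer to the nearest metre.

ΔU = -261 m

The local up (radial) axis is (cos φ cos λ, cos φ sin λ, sin φ), giving ΔU = -435.813 + 9.716 + 164.893 = -261.20 m.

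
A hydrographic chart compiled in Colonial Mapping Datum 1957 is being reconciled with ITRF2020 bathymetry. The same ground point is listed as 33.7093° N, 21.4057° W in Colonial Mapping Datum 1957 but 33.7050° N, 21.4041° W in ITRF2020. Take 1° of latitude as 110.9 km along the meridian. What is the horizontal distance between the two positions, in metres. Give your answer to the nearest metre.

Δφ = 33.7050° − 33.7093° = -0.0043°; Δλ = -21.4041° − -21.4057° = +0.0016°.
ΔN = Δφ × 110900 = -476.9 m; ΔE = Δλ × 110900 × cos(33.7093°) = +0.0016 × 110900 × 0.831864 = 147.6 m.
Distance = √(ΔE² + ΔN²) = √(147.6² + (-476.9)²) = 499.2 m.

499 m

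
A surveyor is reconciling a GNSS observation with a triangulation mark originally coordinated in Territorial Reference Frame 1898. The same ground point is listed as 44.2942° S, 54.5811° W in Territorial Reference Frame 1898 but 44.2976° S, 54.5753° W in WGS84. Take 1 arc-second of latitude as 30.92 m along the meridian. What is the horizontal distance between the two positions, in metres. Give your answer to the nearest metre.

597 m

Δφ = -44.2976° − -44.2942° = -0.0034°; Δλ = -54.5753° − -54.5811° = +0.0058°.
1° of latitude = 3600 × 30.92 = 111312 m.
ΔN = Δφ × 111312 = -378.5 m; ΔE = Δλ × 111312 × cos(-44.2942°) = +0.0058 × 111312 × 0.715763 = 462.1 m.
Distance = √(ΔE² + ΔN²) = √(462.1² + (-378.5)²) = 597.3 m.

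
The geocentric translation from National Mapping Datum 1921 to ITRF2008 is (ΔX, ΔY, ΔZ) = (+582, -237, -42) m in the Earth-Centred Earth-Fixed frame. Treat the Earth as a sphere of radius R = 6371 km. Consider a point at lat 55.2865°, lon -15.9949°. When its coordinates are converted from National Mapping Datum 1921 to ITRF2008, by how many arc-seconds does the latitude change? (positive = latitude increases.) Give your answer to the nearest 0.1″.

sin φ = 0.822010, cos φ = 0.569473, sin λ = -0.275552, cos λ = 0.961286.
North component: ΔN = −sin φ cos λ·ΔX − sin φ sin λ·ΔY + cos φ·ΔZ = −(0.822010)(0.961286)(582) − (0.822010)(-0.275552)(-237) + (0.569473)(-42) = -537.49 m.
1° of latitude spans πR/180 = 111195 m, so Δφ = -537.49 / 111195 × 3600 = -17.402″.

Δφ = -17.4″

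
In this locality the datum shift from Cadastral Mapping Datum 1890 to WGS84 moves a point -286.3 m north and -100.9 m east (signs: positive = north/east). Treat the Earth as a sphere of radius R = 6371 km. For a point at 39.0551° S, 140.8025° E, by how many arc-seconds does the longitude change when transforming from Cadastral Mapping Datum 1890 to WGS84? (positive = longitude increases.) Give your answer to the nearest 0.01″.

Δλ = -4.21″

At latitude -39.0551°, cos φ = 0.776540.
One radian of longitude at latitude φ spans R cos φ, so Δλ = ΔE / (R cos φ) = -100.9 / (6371000 × 0.776540) = -2.0395e-05 rad = -4.207″.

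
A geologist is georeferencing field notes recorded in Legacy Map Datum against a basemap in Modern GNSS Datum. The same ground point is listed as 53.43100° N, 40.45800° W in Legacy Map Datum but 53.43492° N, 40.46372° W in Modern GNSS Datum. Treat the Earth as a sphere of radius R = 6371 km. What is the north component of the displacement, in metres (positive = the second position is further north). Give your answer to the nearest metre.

Δφ = 53.43492° − 53.43100° = +0.00392°; Δλ = -40.46372° − -40.45800° = -0.00572°.
1° along a meridian = πR/180 = 111195 m.
ΔN = Δφ × 111195 = 435.9 m; ΔE = Δλ × 111195 × cos(53.43100°) = -0.00572 × 111195 × 0.595790 = -378.9 m.

ΔN = 436 m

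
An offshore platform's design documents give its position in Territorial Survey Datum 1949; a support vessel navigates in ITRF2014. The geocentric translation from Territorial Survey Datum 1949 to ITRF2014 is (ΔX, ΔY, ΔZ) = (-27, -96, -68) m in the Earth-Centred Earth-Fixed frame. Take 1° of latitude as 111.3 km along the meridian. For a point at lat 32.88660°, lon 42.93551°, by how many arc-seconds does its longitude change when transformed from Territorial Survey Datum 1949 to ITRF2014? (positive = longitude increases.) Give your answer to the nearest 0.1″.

sin φ = 0.542978, cos φ = 0.839747, sin λ = 0.681175, cos λ = 0.732121.
East component: ΔE = −sin λ·ΔX + cos λ·ΔY = −(0.681175)(-27) + (0.732121)(-96) = -51.89 m.
1° of latitude spans 111300 m; at latitude φ, 1° of longitude spans that × cos φ = 93463.8 m, so Δλ = -51.89 / 93463.8 × 3600 = -1.999″.

Δλ = -2.0″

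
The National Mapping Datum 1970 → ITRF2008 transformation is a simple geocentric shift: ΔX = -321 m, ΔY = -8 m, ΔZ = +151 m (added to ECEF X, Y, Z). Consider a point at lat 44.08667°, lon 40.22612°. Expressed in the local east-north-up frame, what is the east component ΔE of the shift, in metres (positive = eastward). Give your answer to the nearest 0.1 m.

ΔE = 201.2 m

The local east axis at (φ, λ) is (−sin λ, cos λ, 0), so ΔE = −sin(40.22612°)·(-321) + cos(40.22612°)·(-8) = 201.20 m.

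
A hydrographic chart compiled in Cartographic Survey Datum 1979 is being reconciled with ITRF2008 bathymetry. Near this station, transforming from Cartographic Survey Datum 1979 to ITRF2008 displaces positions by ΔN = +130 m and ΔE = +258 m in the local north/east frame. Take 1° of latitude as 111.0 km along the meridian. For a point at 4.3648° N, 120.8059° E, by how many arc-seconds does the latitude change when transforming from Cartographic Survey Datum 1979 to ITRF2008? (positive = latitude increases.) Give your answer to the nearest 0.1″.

1° of latitude = 111.0 km, so Δφ = 130.0 / 111000 = 0.0011712° = 4.216″.

Δφ = 4.2″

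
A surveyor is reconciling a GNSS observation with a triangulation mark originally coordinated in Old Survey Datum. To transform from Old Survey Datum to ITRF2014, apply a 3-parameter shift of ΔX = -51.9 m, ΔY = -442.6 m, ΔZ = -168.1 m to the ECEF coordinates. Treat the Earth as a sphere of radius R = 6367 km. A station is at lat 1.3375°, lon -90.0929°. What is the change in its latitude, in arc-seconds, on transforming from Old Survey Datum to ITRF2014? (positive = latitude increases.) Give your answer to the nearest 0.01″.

Δφ = -5.78″

sin φ = 0.023342, cos φ = 0.999728, sin λ = -0.999999, cos λ = -0.001621.
North component: ΔN = −sin φ cos λ·ΔX − sin φ sin λ·ΔY + cos φ·ΔZ = −(0.023342)(-0.001621)(-51.9) − (0.023342)(-0.999999)(-442.6) + (0.999728)(-168.1) = -178.39 m.
1° of latitude spans πR/180 = 111125 m, so Δφ = -178.39 / 111125 × 3600 = -5.779″.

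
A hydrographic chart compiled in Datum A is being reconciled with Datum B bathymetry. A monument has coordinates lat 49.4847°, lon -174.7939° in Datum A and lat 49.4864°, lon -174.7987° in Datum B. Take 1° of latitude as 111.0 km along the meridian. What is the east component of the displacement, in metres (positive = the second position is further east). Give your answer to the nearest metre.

Δφ = 49.4864° − 49.4847° = +0.0017°; Δλ = -174.7987° − -174.7939° = -0.0048°.
ΔN = Δφ × 111000 = 188.7 m; ΔE = Δλ × 111000 × cos(49.4847°) = -0.0048 × 111000 × 0.649651 = -346.1 m.

ΔE = -346 m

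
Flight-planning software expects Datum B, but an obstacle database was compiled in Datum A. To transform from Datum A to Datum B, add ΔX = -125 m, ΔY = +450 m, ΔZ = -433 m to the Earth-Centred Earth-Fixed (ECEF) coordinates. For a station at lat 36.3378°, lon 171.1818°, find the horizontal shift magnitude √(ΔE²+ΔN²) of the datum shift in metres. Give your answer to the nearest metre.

629 m

At φ = 36.3378°, λ = 171.1818°: sin φ = 0.592545, cos φ = 0.805538, sin λ = 0.153300, cos λ = -0.988180.
ΔE = −sin λ·ΔX + cos λ·ΔY = −(0.153300)·(-125) + (-0.988180)·(450) = -425.52 m.
ΔN = −sin φ cos λ·ΔX − sin φ sin λ·ΔY + cos φ·ΔZ = −(0.592545)(-0.988180)(-125) − (0.592545)(0.153300)(450) + (0.805538)(-433) = -462.87 m.
Horizontal magnitude = √(ΔE² + ΔN²) = √((-425.52)² + (-462.87)²) = 628.74 m.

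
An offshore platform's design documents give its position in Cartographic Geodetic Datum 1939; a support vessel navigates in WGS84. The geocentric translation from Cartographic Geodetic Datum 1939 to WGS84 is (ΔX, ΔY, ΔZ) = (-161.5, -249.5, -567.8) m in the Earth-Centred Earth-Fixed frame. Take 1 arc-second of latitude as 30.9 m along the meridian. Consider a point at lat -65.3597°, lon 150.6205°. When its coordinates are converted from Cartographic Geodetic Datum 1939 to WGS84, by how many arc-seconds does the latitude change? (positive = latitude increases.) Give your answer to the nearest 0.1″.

sin φ = -0.908943, cos φ = 0.416920, sin λ = 0.490592, cos λ = -0.871389.
North component: ΔN = −sin φ cos λ·ΔX − sin φ sin λ·ΔY + cos φ·ΔZ = −(-0.908943)(-0.871389)(-161.5) − (-0.908943)(0.490592)(-249.5) + (0.416920)(-567.8) = -220.07 m.
1° of latitude spans 3600 × 30.90 = 111240 m, so Δφ = -220.07 / 111240 × 3600 = -7.122″.

Δφ = -7.1″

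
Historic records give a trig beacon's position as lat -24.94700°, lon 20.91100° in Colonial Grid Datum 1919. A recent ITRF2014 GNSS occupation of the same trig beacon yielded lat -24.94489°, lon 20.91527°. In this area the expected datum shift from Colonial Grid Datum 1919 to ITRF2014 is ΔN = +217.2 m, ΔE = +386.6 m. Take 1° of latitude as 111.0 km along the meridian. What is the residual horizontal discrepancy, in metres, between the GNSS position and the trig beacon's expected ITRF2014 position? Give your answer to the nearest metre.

46 m

Observed coordinate differences: Δφ = +0.00211°, Δλ = +0.00427°.
Converting to metres (1° lat = 111000 m, cos φ = 0.906698): observed ΔN = 234.2 m, observed ΔE = 429.7 m.
Subtracting the expected shift leaves a residual of 234.2 − (217.2) = 17.0 m north and 429.7 − (386.6) = 43.1 m east.
Residual distance = √(17.0² + 43.1²) = 46.4 m.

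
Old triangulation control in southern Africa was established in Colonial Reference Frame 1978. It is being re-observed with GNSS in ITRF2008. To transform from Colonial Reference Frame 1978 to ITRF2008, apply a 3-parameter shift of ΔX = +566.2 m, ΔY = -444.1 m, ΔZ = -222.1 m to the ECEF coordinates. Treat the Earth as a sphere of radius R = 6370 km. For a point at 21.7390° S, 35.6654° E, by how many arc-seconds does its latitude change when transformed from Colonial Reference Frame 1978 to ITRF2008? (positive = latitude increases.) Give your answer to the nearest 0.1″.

sin φ = -0.370379, cos φ = 0.928881, sin λ = 0.583051, cos λ = 0.812436.
North component: ΔN = −sin φ cos λ·ΔX − sin φ sin λ·ΔY + cos φ·ΔZ = −(-0.370379)(0.812436)(566.2) − (-0.370379)(0.583051)(-444.1) + (0.928881)(-222.1) = -131.83 m.
1° of latitude spans πR/180 = 111177 m, so Δφ = -131.83 / 111177 × 3600 = -4.269″.

Δφ = -4.3″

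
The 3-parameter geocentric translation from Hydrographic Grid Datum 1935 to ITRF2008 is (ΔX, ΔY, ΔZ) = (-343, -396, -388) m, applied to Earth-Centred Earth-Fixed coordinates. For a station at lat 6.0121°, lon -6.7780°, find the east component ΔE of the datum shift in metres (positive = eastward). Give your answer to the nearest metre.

At φ = 6.0121°, λ = -6.7780°: sin φ = 0.104738, cos φ = 0.994500, sin λ = -0.118023, cos λ = 0.993011.
ΔE = −sin λ·ΔX + cos λ·ΔY = −(-0.118023)·(-343) + (0.993011)·(-396) = -433.71 m.

ΔE = -434 m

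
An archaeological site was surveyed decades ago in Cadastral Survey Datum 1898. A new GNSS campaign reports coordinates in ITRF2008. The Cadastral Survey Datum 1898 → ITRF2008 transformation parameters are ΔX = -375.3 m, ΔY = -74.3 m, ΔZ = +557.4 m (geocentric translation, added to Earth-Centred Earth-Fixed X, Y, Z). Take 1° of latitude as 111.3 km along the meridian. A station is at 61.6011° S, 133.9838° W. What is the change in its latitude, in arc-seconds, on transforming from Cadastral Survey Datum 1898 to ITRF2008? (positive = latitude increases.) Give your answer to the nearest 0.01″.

sin φ = -0.879658, cos φ = 0.475607, sin λ = -0.719536, cos λ = -0.694455.
North component: ΔN = −sin φ cos λ·ΔX − sin φ sin λ·ΔY + cos φ·ΔZ = −(-0.879658)(-0.694455)(-375.3) − (-0.879658)(-0.719536)(-74.3) + (0.475607)(557.4) = 541.40 m.
1° of latitude spans 111300 m, so Δφ = 541.40 / 111300 × 3600 = 17.511″.

Δφ = 17.51″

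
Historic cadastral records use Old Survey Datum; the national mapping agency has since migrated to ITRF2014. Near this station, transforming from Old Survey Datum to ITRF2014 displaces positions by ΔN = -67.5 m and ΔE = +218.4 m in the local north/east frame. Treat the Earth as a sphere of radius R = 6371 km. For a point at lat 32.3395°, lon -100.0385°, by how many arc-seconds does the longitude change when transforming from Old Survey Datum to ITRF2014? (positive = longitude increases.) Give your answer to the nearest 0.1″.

Δλ = 8.4″

At latitude 32.3395°, cos φ = 0.844893.
One radian of longitude at latitude φ spans R cos φ, so Δλ = ΔE / (R cos φ) = 218.4 / (6371000 × 0.844893) = 4.0574e-05 rad = 8.369″.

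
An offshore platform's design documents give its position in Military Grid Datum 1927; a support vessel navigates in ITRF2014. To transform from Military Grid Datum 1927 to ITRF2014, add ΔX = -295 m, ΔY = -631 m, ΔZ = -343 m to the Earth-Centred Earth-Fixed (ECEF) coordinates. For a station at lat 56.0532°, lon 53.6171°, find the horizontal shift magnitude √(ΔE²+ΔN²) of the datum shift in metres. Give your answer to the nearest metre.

The local east axis at (φ, λ) is (−sin λ, cos λ, 0), so ΔE = −sin(53.6171°)·(-295) + cos(53.6171°)·(-631) = -136.80 m.
The local north axis is (−sin φ cos λ, −sin φ sin λ, cos φ), giving ΔN = 145.162 + 421.414 − 191.539 = 375.04 m.
Horizontal magnitude = √(ΔE² + ΔN²) = √((-136.80)² + 375.04²) = 399.21 m.

399 m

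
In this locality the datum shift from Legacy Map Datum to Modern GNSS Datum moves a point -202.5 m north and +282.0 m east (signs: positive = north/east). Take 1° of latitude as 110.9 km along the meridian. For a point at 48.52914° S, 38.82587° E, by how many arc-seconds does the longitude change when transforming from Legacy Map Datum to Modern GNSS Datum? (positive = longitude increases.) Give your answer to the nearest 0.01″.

Δλ = 13.82″

At latitude -48.52914°, cos φ = 0.662239.
1° of longitude at this latitude = 110.9 × cos φ = 73.44 km, so Δλ = 282.0 / 73442.3 = 0.0038397° = 13.823″.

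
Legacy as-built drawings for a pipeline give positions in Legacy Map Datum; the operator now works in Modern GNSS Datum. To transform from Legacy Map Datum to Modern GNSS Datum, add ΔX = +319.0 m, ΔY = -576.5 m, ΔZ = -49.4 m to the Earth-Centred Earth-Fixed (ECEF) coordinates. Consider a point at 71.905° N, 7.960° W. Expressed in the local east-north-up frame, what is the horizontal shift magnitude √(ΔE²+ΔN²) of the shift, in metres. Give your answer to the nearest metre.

656 m

The local east axis at (φ, λ) is (−sin λ, cos λ, 0), so ΔE = −sin(-7.960°)·319.0 + cos(-7.960°)·(-576.5) = -526.77 m.
The local north axis is (−sin φ cos λ, −sin φ sin λ, cos φ), giving ΔN = -300.302 − 75.886 − 15.343 = -391.53 m.
Horizontal magnitude = √(ΔE² + ΔN²) = √((-526.77)² + (-391.53)²) = 656.34 m.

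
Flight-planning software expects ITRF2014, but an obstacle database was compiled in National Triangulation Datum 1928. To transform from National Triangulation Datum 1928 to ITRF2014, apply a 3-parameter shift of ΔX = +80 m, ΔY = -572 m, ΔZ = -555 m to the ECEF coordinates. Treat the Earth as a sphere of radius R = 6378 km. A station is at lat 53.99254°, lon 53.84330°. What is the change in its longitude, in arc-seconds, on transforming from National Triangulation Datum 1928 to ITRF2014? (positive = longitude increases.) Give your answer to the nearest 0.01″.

Δλ = -22.12″

sin φ = 0.808940, cos φ = 0.587891, sin λ = 0.807406, cos λ = 0.589996.
East component: ΔE = −sin λ·ΔX + cos λ·ΔY = −(0.807406)(80) + (0.589996)(-572) = -402.07 m.
1° of latitude spans πR/180 = 111317 m; at latitude φ, 1° of longitude spans that × cos φ = 65442.3 m, so Δλ = -402.07 / 65442.3 × 3600 = -22.118″.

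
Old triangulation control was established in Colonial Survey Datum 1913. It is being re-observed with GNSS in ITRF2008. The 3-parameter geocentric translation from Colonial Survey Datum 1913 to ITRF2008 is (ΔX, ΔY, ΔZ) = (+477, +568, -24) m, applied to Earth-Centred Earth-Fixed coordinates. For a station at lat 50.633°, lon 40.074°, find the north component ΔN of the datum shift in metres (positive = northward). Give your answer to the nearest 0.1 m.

ΔN = -580.1 m

The local north axis is (−sin φ cos λ, −sin φ sin λ, cos φ), giving ΔN = -282.186 − 282.695 − 15.223 = -580.10 m.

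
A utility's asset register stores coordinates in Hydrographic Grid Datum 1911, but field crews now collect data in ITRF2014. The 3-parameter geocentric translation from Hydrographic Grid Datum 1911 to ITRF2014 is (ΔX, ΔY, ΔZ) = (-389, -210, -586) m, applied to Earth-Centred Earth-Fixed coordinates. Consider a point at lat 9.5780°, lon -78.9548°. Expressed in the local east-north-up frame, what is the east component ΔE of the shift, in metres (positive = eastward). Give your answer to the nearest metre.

ΔE = -422 m

The local east axis at (φ, λ) is (−sin λ, cos λ, 0), so ΔE = −sin(-78.9548°)·(-389) + cos(-78.9548°)·(-210) = -422.03 m.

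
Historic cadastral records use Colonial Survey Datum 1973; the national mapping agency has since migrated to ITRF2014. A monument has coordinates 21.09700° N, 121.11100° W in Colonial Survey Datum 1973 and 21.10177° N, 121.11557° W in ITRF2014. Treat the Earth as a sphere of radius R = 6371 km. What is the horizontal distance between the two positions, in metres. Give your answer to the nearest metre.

Δφ = 21.10177° − 21.09700° = +0.00477°; Δλ = -121.11557° − -121.11100° = -0.00457°.
1° along a meridian = πR/180 = 111195 m.
ΔN = Δφ × 111195 = 530.4 m; ΔE = Δλ × 111195 × cos(21.09700°) = -0.00457 × 111195 × 0.932972 = -474.1 m.
Distance = √(ΔE² + ΔN²) = √((-474.1)² + 530.4²) = 711.4 m.

711 m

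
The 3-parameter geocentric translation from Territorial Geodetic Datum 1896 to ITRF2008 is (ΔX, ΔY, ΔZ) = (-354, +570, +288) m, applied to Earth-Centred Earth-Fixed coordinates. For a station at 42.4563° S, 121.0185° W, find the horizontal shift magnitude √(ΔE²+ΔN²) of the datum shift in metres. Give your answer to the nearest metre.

597 m

At φ = -42.4563°, λ = -121.0185°: sin φ = -0.675028, cos φ = 0.737792, sin λ = -0.857001, cos λ = -0.515315.
ΔE = −sin λ·ΔX + cos λ·ΔY = −(-0.857001)·(-354) + (-0.515315)·(570) = -597.11 m.
ΔN = −sin φ cos λ·ΔX − sin φ sin λ·ΔY + cos φ·ΔZ = −(-0.675028)(-0.515315)(-354) − (-0.675028)(-0.857001)(570) + (0.737792)(288) = 5.88 m.
Horizontal magnitude = √(ΔE² + ΔN²) = √((-597.11)² + 5.88²) = 597.14 m.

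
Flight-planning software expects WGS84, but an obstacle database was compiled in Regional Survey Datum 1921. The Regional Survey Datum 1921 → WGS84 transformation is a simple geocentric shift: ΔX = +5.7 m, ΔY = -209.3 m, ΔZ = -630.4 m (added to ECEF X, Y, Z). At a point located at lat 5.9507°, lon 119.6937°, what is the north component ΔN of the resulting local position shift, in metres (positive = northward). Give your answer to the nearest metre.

ΔN = -608 m

The local north axis is (−sin φ cos λ, −sin φ sin λ, cos φ), giving ΔN = 0.293 + 18.849 − 627.003 = -607.86 m.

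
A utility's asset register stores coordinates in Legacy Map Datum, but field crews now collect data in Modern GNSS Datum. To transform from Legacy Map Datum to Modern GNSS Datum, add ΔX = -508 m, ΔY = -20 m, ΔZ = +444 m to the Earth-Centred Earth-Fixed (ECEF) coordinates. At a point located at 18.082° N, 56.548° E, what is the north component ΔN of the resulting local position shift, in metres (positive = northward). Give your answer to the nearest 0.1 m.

At φ = 18.082°, λ = 56.548°: sin φ = 0.310378, cos φ = 0.950613, sin λ = 0.834348, cos λ = 0.551238.
ΔN = −sin φ cos λ·ΔX − sin φ sin λ·ΔY + cos φ·ΔZ = −(0.310378)(0.551238)(-508) − (0.310378)(0.834348)(-20) + (0.950613)(444) = 514.17 m.

ΔN = 514.2 m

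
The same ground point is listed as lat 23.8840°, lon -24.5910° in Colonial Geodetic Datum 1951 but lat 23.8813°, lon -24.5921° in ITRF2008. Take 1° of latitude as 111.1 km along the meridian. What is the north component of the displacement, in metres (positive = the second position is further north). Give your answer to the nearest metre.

ΔN = -300 m

Δφ = 23.8813° − 23.8840° = -0.0027°; Δλ = -24.5921° − -24.5910° = -0.0011°.
ΔN = Δφ × 111100 = -300.0 m; ΔE = Δλ × 111100 × cos(23.8840°) = -0.0011 × 111100 × 0.914367 = -111.7 m.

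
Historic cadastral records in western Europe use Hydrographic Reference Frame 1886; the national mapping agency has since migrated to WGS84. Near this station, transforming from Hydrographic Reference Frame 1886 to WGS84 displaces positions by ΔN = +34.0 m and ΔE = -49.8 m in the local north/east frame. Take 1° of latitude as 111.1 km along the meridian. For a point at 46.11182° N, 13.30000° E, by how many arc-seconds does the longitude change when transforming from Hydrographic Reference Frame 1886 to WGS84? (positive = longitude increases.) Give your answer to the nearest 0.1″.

At latitude 46.11182°, cos φ = 0.693253.
1° of longitude at this latitude = 111.1 × cos φ = 77.02 km, so Δλ = -49.8 / 77020.4 = -0.0006466° = -2.328″.

Δλ = -2.3″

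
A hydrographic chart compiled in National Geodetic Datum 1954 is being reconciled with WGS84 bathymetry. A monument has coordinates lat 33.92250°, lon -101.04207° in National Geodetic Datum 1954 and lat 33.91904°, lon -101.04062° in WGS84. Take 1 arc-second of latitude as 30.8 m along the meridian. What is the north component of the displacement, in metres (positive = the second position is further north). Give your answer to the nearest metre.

ΔN = -384 m

Δφ = 33.91904° − 33.92250° = -0.00346°; Δλ = -101.04062° − -101.04207° = +0.00145°.
1° of latitude = 3600 × 30.80 = 110880 m.
ΔN = Δφ × 110880 = -383.6 m; ΔE = Δλ × 110880 × cos(33.92250°) = +0.00145 × 110880 × 0.829793 = 133.4 m.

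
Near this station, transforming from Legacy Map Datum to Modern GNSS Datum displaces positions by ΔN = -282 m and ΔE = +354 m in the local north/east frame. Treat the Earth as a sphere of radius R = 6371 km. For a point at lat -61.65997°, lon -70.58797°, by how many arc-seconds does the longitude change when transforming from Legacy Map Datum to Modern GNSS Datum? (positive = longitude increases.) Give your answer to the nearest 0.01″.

Δλ = 24.14″

At latitude -61.65997°, cos φ = 0.474703.
One radian of longitude at latitude φ spans R cos φ, so Δλ = ΔE / (R cos φ) = 354.0 / (6371000 × 0.474703) = 1.1705e-04 rad = 24.143″.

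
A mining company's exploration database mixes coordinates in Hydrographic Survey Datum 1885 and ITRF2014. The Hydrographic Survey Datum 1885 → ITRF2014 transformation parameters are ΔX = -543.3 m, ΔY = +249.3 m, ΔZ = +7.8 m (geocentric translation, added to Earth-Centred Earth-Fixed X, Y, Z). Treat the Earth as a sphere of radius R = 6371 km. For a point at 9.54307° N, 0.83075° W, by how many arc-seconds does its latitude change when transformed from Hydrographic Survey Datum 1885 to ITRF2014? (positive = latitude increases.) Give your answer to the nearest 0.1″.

sin φ = 0.165789, cos φ = 0.986161, sin λ = -0.014499, cos λ = 0.999895.
North component: ΔN = −sin φ cos λ·ΔX − sin φ sin λ·ΔY + cos φ·ΔZ = −(0.165789)(0.999895)(-543.3) − (0.165789)(-0.014499)(249.3) + (0.986161)(7.8) = 98.35 m.
1° of latitude spans πR/180 = 111195 m, so Δφ = 98.35 / 111195 × 3600 = 3.184″.

Δφ = 3.2″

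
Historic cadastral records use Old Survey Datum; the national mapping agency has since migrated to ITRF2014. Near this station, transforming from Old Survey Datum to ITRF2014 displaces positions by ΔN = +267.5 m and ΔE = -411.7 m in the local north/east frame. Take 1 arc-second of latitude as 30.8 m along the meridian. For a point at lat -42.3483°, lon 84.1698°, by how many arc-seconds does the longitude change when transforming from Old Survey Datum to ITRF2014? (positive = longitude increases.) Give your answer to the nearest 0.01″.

At latitude -42.3483°, cos φ = 0.739063.
1″ of longitude at this latitude = 30.80 × cos φ = 22.7632 m, so Δλ = -411.7 / 22.7632 = -18.086″.

Δλ = -18.09″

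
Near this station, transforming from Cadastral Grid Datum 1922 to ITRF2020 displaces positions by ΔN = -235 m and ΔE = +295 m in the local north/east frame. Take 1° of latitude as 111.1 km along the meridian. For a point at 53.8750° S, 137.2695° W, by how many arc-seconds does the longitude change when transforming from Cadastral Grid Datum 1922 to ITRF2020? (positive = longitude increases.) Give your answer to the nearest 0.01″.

Δλ = 16.21″

At latitude -53.8750°, cos φ = 0.589549.
1° of longitude at this latitude = 111.1 × cos φ = 65.50 km, so Δλ = 295.0 / 65498.9 = 0.0045039° = 16.214″.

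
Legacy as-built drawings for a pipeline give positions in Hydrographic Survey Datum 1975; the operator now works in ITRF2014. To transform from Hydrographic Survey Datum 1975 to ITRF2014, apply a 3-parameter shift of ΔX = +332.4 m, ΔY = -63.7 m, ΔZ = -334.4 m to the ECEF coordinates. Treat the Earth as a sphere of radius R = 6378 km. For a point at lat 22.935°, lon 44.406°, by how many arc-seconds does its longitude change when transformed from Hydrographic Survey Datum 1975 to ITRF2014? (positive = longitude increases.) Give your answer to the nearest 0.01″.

Δλ = -9.77″

sin φ = 0.389687, cos φ = 0.920948, sin λ = 0.699738, cos λ = 0.714399.
East component: ΔE = −sin λ·ΔX + cos λ·ΔY = −(0.699738)(332.4) + (0.714399)(-63.7) = -278.10 m.
1° of latitude spans πR/180 = 111317 m; at latitude φ, 1° of longitude spans that × cos φ = 102517.2 m, so Δλ = -278.10 / 102517.2 × 3600 = -9.766″.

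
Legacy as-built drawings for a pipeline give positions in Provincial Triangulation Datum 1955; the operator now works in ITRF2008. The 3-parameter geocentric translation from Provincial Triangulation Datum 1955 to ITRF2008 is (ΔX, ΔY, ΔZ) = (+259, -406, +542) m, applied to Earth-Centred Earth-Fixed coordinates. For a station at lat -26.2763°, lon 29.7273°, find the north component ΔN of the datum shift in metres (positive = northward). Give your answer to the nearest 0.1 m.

At φ = -26.2763°, λ = 29.7273°: sin φ = -0.442700, cos φ = 0.896670, sin λ = 0.495872, cos λ = 0.868395.
ΔN = −sin φ cos λ·ΔX − sin φ sin λ·ΔY + cos φ·ΔZ = −(-0.442700)(0.868395)(259) − (-0.442700)(0.495872)(-406) + (0.896670)(542) = 496.44 m.

ΔN = 496.4 m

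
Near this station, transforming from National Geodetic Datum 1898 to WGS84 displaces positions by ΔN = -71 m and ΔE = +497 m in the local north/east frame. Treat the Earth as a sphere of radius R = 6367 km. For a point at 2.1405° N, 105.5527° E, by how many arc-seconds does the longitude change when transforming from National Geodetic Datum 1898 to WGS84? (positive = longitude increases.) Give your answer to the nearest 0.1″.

At latitude 2.1405°, cos φ = 0.999302.
One radian of longitude at latitude φ spans R cos φ, so Δλ = ΔE / (R cos φ) = 497.0 / (6367000 × 0.999302) = 7.8113e-05 rad = 16.112″.

Δλ = 16.1″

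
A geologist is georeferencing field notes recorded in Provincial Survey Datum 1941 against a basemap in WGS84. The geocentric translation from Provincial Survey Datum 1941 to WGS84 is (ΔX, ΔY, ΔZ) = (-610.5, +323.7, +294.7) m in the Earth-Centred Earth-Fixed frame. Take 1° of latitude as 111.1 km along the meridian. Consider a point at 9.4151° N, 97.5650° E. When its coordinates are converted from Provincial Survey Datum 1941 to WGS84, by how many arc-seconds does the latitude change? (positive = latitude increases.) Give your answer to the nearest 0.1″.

sin φ = 0.163586, cos φ = 0.986529, sin λ = 0.991296, cos λ = -0.131651.
North component: ΔN = −sin φ cos λ·ΔX − sin φ sin λ·ΔY + cos φ·ΔZ = −(0.163586)(-0.131651)(-610.5) − (0.163586)(0.991296)(323.7) + (0.986529)(294.7) = 225.09 m.
1° of latitude spans 111100 m, so Δφ = 225.09 / 111100 × 3600 = 7.294″.

Δφ = 7.3″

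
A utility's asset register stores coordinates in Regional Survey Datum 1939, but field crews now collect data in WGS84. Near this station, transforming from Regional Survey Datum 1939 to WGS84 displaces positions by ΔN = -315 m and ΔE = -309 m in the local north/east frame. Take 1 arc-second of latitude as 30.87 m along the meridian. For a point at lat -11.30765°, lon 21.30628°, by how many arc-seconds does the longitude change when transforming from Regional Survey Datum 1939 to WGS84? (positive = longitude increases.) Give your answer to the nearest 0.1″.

At latitude -11.30765°, cos φ = 0.980588.
1″ of longitude at this latitude = 30.87 × cos φ = 30.2708 m, so Δλ = -309.0 / 30.2708 = -10.208″.

Δλ = -10.2″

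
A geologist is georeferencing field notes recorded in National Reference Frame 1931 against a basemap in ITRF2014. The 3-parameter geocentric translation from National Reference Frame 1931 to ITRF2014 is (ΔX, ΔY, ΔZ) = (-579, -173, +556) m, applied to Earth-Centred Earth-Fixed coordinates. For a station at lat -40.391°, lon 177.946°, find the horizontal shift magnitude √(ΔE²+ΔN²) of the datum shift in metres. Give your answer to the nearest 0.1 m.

At φ = -40.391°, λ = 177.946°: sin φ = -0.648000, cos φ = 0.761640, sin λ = 0.035841, cos λ = -0.999357.
ΔE = −sin λ·ΔX + cos λ·ΔY = −(0.035841)·(-579) + (-0.999357)·(-173) = 193.64 m.
ΔN = −sin φ cos λ·ΔX − sin φ sin λ·ΔY + cos φ·ΔZ = −(-0.648000)(-0.999357)(-579) − (-0.648000)(0.035841)(-173) + (0.761640)(556) = 794.41 m.
Horizontal magnitude = √(ΔE² + ΔN²) = √(193.64² + 794.41²) = 817.67 m.

817.7 m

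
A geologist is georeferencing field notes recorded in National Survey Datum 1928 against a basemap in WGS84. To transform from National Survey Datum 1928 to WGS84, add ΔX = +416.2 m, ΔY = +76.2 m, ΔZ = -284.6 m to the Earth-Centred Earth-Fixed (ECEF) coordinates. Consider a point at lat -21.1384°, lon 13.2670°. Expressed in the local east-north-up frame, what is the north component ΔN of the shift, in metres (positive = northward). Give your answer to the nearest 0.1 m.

ΔN = -113.1 m

The local north axis is (−sin φ cos λ, −sin φ sin λ, cos φ), giving ΔN = 146.085 + 6.306 − 265.450 = -113.06 m.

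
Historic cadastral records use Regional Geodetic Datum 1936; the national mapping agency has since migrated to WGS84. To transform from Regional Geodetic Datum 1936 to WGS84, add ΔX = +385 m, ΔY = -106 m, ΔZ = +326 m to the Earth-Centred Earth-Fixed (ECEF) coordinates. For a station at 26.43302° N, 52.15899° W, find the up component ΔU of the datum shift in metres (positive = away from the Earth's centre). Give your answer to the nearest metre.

ΔU = 432 m

At φ = 26.43302°, λ = -52.15899°: sin φ = 0.445151, cos φ = 0.895455, sin λ = -0.789716, cos λ = 0.613472.
ΔU = cos φ cos λ·ΔX + cos φ sin λ·ΔY + sin φ·ΔZ = (0.895455)(0.613472)(385) + (0.895455)(-0.789716)(-106) + (0.445151)(326) = 431.57 m.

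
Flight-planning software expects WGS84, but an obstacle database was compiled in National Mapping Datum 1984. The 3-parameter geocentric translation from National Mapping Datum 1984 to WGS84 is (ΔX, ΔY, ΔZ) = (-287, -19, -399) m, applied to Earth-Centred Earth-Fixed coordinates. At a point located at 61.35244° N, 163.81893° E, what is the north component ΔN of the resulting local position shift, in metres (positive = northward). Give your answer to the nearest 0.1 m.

ΔN = -428.5 m

The local north axis is (−sin φ cos λ, −sin φ sin λ, cos φ), giving ΔN = -241.889 + 4.647 − 191.289 = -428.53 m.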